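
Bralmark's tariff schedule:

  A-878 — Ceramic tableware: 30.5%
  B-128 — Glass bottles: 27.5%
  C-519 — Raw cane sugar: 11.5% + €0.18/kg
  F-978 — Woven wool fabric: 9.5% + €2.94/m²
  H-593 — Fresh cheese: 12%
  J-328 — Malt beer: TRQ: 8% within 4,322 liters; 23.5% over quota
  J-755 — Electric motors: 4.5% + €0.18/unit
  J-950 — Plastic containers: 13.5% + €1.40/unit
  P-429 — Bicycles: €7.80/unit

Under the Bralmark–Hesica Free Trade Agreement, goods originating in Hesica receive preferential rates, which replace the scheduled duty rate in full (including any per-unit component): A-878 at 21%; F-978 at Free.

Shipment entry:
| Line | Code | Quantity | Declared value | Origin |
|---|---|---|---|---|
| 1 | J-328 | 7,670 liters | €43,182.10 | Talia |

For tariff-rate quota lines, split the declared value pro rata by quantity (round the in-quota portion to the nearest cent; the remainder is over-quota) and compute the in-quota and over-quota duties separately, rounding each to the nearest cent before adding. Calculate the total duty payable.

€6,376.20

Line 1 (J-328, Talia, 7,670 liters, €43,182.10):
Code J-328 is under a tariff-rate quota (threshold 4,322 liters). In-quota: 4,322 liters at 8%; over-quota: 3,348 liters at 23.5%.
Pro-rata value split: in-quota = €43,182.10 × 4,322/7,670 = €24,332.86; over-quota = €43,182.10 − €24,332.86 = €18,849.24.
In-quota duty = €24,332.86 × 8% = €1,946.63. Over-quota duty = €18,849.24 × 23.5% = €4,429.57.
Line duty = €1,946.63 + €4,429.57 = €6,376.20.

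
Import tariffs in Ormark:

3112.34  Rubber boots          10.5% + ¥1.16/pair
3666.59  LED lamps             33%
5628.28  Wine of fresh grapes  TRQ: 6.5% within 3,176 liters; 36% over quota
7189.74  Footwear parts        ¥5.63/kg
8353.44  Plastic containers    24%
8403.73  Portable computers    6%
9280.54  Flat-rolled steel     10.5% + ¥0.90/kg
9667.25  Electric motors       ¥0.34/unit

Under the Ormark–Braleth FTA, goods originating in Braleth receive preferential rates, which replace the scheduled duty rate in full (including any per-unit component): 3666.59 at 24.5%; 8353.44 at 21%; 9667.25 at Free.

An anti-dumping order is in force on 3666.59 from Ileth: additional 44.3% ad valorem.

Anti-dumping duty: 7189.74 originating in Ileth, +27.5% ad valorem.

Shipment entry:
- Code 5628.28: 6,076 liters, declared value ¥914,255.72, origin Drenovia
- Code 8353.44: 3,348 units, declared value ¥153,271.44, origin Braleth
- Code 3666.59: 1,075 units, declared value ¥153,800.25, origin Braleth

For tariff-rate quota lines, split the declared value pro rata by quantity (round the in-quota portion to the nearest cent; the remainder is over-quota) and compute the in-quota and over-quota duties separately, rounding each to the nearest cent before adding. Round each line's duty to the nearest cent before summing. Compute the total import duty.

¥258,021.77

Line 1 (5628.28, Drenovia, 6,076 liters, ¥914,255.72):
Code 5628.28 is under a tariff-rate quota (threshold 3,176 liters). In-quota: 3,176 liters at 6.5%; over-quota: 2,900 liters at 36%.
Pro-rata value split: in-quota = ¥914,255.72 × 3,176/6,076 = ¥477,892.72; over-quota = ¥914,255.72 − ¥477,892.72 = ¥436,363.00.
In-quota duty = ¥477,892.72 × 6.5% = ¥31,063.03. Over-quota duty = ¥436,363.00 × 36% = ¥157,090.68.
Line duty = ¥31,063.03 + ¥157,090.68 = ¥188,153.71.
Line 2 (8353.44, Braleth, 3,348 units, ¥153,271.44):
Base rate for 8353.44 is 24%.
Origin Braleth qualifies under the Ormark–Braleth agreement and 8353.44 is covered: preferential rate 21% applies instead.
Duty = ¥153,271.44 × 21% = ¥32,187.00.
Line 3 (3666.59, Braleth, 1,075 units, ¥153,800.25):
Base rate for 3666.59 is 33%.
Origin Braleth qualifies under the Ormark–Braleth agreement and 3666.59 is covered: preferential rate 24.5% applies instead.
The additional-duty order on 3666.59 targets Ileth, not Braleth; it does not apply.
Duty = ¥153,800.25 × 24.5% = ¥37,681.06.
Total = ¥188,153.71 + ¥32,187.00 + ¥37,681.06 = ¥258,021.77.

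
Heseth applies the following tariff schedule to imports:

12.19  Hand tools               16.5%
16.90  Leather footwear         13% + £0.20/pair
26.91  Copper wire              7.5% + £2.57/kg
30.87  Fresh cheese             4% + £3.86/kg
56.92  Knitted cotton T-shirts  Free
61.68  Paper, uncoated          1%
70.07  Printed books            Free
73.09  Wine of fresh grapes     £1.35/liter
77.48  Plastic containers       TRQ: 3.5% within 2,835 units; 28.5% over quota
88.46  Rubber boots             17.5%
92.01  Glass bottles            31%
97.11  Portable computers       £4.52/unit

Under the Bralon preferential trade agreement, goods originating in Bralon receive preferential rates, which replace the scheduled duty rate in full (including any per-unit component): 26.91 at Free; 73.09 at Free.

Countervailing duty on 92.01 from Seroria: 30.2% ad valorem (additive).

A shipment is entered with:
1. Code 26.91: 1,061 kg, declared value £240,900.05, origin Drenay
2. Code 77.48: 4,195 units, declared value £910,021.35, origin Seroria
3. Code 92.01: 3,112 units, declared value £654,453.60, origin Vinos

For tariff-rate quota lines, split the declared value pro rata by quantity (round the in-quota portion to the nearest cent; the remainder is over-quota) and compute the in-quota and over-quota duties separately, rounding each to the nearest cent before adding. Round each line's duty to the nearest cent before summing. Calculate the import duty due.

£329,281.84

Line 1 (26.91, Drenay, 1,061 kg, £240,900.05):
Base rate for 26.91 is 7.5% + £2.57/kg.
26.91 has an FTA preferential rate, but origin Drenay is not Bralon; base rate stands.
Duty = £240,900.05 × 7.5% + 1,061 × £2.57 = £20,794.27.
Line 2 (77.48, Seroria, 4,195 units, £910,021.35):
Code 77.48 is under a tariff-rate quota (threshold 2,835 units). In-quota: 2,835 units at 3.5%; over-quota: 1,360 units at 28.5%.
Pro-rata value split: in-quota = £910,021.35 × 2,835/4,195 = £614,996.55; over-quota = £910,021.35 − £614,996.55 = £295,024.80.
In-quota duty = £614,996.55 × 3.5% = £21,524.88. Over-quota duty = £295,024.80 × 28.5% = £84,082.07.
Line duty = £21,524.88 + £84,082.07 = £105,606.95.
Line 3 (92.01, Vinos, 3,112 units, £654,453.60):
Base rate for 92.01 is 31%.
The additional-duty order on 92.01 targets Seroria, not Vinos; it does not apply.
Duty = £654,453.60 × 31% = £202,880.62.
Total = £20,794.27 + £105,606.95 + £202,880.62 = £329,281.84.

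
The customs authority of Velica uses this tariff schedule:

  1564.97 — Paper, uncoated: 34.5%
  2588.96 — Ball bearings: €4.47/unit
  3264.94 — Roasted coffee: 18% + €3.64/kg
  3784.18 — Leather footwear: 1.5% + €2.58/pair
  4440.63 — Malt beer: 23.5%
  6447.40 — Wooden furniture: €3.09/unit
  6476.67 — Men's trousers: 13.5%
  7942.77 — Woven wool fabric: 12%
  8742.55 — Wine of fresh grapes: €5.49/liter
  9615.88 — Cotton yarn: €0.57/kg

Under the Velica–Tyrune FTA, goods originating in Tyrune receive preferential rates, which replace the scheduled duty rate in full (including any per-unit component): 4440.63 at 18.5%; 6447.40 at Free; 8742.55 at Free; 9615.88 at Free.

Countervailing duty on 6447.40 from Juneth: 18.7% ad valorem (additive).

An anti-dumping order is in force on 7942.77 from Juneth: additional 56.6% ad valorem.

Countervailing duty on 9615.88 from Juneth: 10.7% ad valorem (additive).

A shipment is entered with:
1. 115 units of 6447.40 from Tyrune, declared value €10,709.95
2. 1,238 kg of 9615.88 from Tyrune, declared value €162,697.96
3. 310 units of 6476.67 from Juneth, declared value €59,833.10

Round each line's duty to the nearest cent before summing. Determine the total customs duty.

Line 1 (6447.40, Tyrune, 115 units, €10,709.95):
Base rate for 6447.40 is €3.09/unit.
Origin Tyrune qualifies under the Velica–Tyrune agreement and 6447.40 is covered: preferential rate Free applies instead.
The additional-duty order on 6447.40 targets Juneth, not Tyrune; it does not apply.
Duty = €10,709.95 × 0% = €0.00.
Line 2 (9615.88, Tyrune, 1,238 kg, €162,697.96):
Base rate for 9615.88 is €0.57/kg.
Origin Tyrune qualifies under the Velica–Tyrune agreement and 9615.88 is covered: preferential rate Free applies instead.
The additional-duty order on 9615.88 targets Juneth, not Tyrune; it does not apply.
Duty = €162,697.96 × 0% = €0.00.
Line 3 (6476.67, Juneth, 310 units, €59,833.10):
Base rate for 6476.67 is 13.5%.
Duty = €59,833.10 × 13.5% = €8,077.47.
Total = €0.00 + €0.00 + €8,077.47 = €8,077.47.

€8,077.47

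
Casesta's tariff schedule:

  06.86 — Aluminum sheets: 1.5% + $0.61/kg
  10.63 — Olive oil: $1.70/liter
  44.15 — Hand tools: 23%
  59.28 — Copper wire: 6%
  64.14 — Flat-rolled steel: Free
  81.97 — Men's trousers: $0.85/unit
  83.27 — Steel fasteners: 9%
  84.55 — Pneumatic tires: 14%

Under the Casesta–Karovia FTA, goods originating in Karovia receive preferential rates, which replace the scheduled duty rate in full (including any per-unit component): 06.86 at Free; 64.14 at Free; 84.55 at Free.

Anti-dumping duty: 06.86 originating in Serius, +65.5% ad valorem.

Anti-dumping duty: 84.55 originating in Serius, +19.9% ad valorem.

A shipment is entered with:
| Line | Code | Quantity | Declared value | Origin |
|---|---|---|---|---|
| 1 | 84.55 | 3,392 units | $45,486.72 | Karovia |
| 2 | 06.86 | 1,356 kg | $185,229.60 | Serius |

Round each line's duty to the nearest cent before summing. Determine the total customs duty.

$124,930.99

Line 1 (84.55, Karovia, 3,392 units, $45,486.72):
Base rate for 84.55 is 14%.
Origin Karovia qualifies under the Casesta–Karovia agreement and 84.55 is covered: preferential rate Free applies instead.
The additional-duty order on 84.55 targets Serius, not Karovia; it does not apply.
Duty = $45,486.72 × 0% = $0.00.
Line 2 (06.86, Serius, 1,356 kg, $185,229.60):
Base rate for 06.86 is 1.5% + $0.61/kg.
06.86 has an FTA preferential rate, but origin Serius is not Karovia; base rate stands.
Additional duty on 06.86 from Serius: +65.5%. Applied ad valorem rate: 1.5% + 65.5% = 67%.
Duty = $185,229.60 × 67% + 1,356 × $0.61 = $124,930.99.
Total = $0.00 + $124,930.99 = $124,930.99.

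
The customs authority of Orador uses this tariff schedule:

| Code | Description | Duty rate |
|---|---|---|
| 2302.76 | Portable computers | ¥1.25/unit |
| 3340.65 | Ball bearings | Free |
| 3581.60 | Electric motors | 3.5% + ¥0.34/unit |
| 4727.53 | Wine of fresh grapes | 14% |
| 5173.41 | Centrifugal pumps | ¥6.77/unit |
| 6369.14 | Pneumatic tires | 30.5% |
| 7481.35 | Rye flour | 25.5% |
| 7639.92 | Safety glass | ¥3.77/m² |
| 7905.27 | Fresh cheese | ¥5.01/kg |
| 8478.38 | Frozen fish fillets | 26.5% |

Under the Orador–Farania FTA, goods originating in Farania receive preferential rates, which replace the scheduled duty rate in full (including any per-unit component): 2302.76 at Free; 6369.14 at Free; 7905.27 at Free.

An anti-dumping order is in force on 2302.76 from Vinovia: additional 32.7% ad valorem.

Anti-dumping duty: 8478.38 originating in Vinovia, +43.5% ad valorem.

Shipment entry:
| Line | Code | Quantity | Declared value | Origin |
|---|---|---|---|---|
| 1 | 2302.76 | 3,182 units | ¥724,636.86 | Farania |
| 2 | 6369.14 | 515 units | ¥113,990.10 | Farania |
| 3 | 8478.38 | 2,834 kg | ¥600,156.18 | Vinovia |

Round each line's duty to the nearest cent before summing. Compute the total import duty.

¥420,109.33

Line 1 (2302.76, Farania, 3,182 units, ¥724,636.86):
Base rate for 2302.76 is ¥1.25/unit.
Origin Farania qualifies under the Orador–Farania agreement and 2302.76 is covered: preferential rate Free applies instead.
The additional-duty order on 2302.76 targets Vinovia, not Farania; it does not apply.
Duty = ¥724,636.86 × 0% = ¥0.00.
Line 2 (6369.14, Farania, 515 units, ¥113,990.10):
Base rate for 6369.14 is 30.5%.
Origin Farania qualifies under the Orador–Farania agreement and 6369.14 is covered: preferential rate Free applies instead.
Duty = ¥113,990.10 × 0% = ¥0.00.
Line 3 (8478.38, Vinovia, 2,834 kg, ¥600,156.18):
Base rate for 8478.38 is 26.5%.
Additional duty on 8478.38 from Vinovia: +43.5%. Applied ad valorem rate: 26.5% + 43.5% = 70%.
Duty = ¥600,156.18 × 70% = ¥420,109.33.
Total = ¥0.00 + ¥0.00 + ¥420,109.33 = ¥420,109.33.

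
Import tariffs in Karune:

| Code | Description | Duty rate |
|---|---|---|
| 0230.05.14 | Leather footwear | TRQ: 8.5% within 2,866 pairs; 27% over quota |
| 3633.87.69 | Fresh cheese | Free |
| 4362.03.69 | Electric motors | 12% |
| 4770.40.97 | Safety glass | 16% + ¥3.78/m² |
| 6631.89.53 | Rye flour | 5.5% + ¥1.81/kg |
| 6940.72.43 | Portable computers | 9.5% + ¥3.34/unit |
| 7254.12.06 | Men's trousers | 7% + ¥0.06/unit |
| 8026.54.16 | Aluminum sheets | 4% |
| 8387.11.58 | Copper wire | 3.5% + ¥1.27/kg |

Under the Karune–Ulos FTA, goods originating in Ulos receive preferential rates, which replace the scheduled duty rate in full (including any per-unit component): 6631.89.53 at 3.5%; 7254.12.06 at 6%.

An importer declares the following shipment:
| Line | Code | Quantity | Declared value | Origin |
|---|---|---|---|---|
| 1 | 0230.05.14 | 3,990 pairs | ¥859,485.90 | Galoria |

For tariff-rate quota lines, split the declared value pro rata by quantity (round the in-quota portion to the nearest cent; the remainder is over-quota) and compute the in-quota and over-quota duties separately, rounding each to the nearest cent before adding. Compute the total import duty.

¥117,848.66

Line 1 (0230.05.14, Galoria, 3,990 pairs, ¥859,485.90):
Code 0230.05.14 is under a tariff-rate quota (threshold 2,866 pairs). In-quota: 2,866 pairs at 8.5%; over-quota: 1,124 pairs at 27%.
Pro-rata value split: in-quota = ¥859,485.90 × 2,866/3,990 = ¥617,365.06; over-quota = ¥859,485.90 − ¥617,365.06 = ¥242,120.84.
In-quota duty = ¥617,365.06 × 8.5% = ¥52,476.03. Over-quota duty = ¥242,120.84 × 27% = ¥65,372.63.
Line duty = ¥52,476.03 + ¥65,372.63 = ¥117,848.66.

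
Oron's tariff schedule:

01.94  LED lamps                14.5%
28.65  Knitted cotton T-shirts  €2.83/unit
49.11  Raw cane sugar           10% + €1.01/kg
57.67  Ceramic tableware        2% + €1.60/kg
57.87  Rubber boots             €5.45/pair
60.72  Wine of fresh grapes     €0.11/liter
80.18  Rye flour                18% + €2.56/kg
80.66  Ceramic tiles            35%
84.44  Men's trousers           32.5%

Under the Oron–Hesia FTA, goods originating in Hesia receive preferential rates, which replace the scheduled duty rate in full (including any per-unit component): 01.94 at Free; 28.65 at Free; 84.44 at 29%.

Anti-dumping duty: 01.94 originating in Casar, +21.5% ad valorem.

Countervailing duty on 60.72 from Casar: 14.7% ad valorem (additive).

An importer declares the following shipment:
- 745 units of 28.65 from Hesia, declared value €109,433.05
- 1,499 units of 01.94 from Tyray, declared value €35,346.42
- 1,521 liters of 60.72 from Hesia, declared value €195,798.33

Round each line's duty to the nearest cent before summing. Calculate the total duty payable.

Line 1 (28.65, Hesia, 745 units, €109,433.05):
Base rate for 28.65 is €2.83/unit.
Origin Hesia qualifies under the Oron–Hesia agreement and 28.65 is covered: preferential rate Free applies instead.
Duty = €109,433.05 × 0% = €0.00.
Line 2 (01.94, Tyray, 1,499 units, €35,346.42):
Base rate for 01.94 is 14.5%.
01.94 has an FTA preferential rate, but origin Tyray is not Hesia; base rate stands.
The additional-duty order on 01.94 targets Casar, not Tyray; it does not apply.
Duty = €35,346.42 × 14.5% = €5,125.23.
Line 3 (60.72, Hesia, 1,521 liters, €195,798.33):
Base rate for 60.72 is €0.11/liter.
Origin Hesia is the FTA partner but 60.72 is not on the preference list; base rate stands.
The additional-duty order on 60.72 targets Casar, not Hesia; it does not apply.
Duty = 1,521 × €0.11 = €167.31.
Total = €0.00 + €5,125.23 + €167.31 = €5,292.54.

€5,292.54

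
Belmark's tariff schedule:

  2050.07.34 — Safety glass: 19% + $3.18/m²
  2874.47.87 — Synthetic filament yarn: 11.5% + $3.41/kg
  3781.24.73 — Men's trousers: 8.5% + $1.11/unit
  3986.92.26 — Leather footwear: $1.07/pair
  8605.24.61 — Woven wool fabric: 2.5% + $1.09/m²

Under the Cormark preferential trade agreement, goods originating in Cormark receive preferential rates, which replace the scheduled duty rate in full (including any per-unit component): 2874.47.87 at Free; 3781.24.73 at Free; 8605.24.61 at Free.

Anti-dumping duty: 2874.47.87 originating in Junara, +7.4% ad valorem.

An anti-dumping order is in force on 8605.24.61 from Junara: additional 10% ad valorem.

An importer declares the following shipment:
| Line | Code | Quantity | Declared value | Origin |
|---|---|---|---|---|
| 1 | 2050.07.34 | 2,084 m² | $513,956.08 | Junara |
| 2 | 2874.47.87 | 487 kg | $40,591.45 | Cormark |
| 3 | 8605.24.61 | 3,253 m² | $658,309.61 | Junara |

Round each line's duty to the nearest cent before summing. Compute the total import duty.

$190,113.25

Line 1 (2050.07.34, Junara, 2,084 m², $513,956.08):
Base rate for 2050.07.34 is 19% + $3.18/m².
Duty = $513,956.08 × 19% + 2,084 × $3.18 = $104,278.78.
Line 2 (2874.47.87, Cormark, 487 kg, $40,591.45):
Base rate for 2874.47.87 is 11.5% + $3.41/kg.
Origin Cormark qualifies under the Belmark–Cormark agreement and 2874.47.87 is covered: preferential rate Free applies instead.
The additional-duty order on 2874.47.87 targets Junara, not Cormark; it does not apply.
Duty = $40,591.45 × 0% = $0.00.
Line 3 (8605.24.61, Junara, 3,253 m², $658,309.61):
Base rate for 8605.24.61 is 2.5% + $1.09/m².
8605.24.61 has an FTA preferential rate, but origin Junara is not Cormark; base rate stands.
Additional duty on 8605.24.61 from Junara: +10%. Applied ad valorem rate: 2.5% + 10% = 12.5%.
Duty = $658,309.61 × 12.5% + 3,253 × $1.09 = $85,834.47.
Total = $104,278.78 + $0.00 + $85,834.47 = $190,113.25.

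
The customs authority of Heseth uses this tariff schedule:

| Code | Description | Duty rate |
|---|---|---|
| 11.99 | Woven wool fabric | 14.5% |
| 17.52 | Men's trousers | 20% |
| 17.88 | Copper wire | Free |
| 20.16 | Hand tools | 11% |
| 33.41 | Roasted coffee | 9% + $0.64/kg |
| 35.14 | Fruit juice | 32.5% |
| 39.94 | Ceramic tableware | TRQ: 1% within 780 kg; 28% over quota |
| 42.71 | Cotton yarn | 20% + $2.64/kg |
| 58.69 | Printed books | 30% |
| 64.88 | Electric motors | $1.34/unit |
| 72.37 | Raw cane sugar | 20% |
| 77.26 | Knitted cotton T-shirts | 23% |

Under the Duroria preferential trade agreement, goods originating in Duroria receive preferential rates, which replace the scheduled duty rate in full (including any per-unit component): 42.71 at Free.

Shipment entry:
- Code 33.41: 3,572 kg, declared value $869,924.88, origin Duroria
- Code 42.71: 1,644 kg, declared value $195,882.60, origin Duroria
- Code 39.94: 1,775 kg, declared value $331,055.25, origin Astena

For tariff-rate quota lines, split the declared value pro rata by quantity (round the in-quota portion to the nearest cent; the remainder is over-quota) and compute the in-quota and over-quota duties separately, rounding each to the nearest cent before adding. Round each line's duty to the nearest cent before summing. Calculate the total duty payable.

$133,995.79

Line 1 (33.41, Duroria, 3,572 kg, $869,924.88):
Base rate for 33.41 is 9% + $0.64/kg.
Origin Duroria is the FTA partner but 33.41 is not on the preference list; base rate stands.
Duty = $869,924.88 × 9% + 3,572 × $0.64 = $80,579.32.
Line 2 (42.71, Duroria, 1,644 kg, $195,882.60):
Base rate for 42.71 is 20% + $2.64/kg.
Origin Duroria qualifies under the Heseth–Duroria agreement and 42.71 is covered: preferential rate Free applies instead.
Duty = $195,882.60 × 0% = $0.00.
Line 3 (39.94, Astena, 1,775 kg, $331,055.25):
Code 39.94 is under a tariff-rate quota (threshold 780 kg). In-quota: 780 kg at 1%; over-quota: 995 kg at 28%.
Pro-rata value split: in-quota = $331,055.25 × 780/1,775 = $145,477.80; over-quota = $331,055.25 − $145,477.80 = $185,577.45.
In-quota duty = $145,477.80 × 1% = $1,454.78. Over-quota duty = $185,577.45 × 28% = $51,961.69.
Line duty = $1,454.78 + $51,961.69 = $53,416.47.
Total = $80,579.32 + $0.00 + $53,416.47 = $133,995.79.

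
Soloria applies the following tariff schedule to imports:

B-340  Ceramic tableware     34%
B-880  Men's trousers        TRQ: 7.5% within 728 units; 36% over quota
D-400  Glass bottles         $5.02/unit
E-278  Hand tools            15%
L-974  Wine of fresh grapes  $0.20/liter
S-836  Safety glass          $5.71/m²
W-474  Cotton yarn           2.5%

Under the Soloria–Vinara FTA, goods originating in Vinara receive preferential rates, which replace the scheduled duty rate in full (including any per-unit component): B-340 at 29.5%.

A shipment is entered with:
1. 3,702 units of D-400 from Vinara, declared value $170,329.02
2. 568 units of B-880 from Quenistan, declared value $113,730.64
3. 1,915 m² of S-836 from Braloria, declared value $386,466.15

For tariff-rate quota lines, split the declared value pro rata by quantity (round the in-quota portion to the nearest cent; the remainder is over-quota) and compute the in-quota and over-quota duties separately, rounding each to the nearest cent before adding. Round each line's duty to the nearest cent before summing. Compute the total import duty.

$38,048.49

Line 1 (D-400, Vinara, 3,702 units, $170,329.02):
Base rate for D-400 is $5.02/unit.
Origin Vinara is the FTA partner but D-400 is not on the preference list; base rate stands.
Duty = 3,702 × $5.02 = $18,584.04.
Line 2 (B-880, Quenistan, 568 units, $113,730.64):
Code B-880 is under a tariff-rate quota (threshold 728 units). Quantity 568 units is within the quota, so the in-quota rate 7.5% applies to the full value.
Duty = $113,730.64 × 7.5% = $8,529.80.
Line 3 (S-836, Braloria, 1,915 m², $386,466.15):
Base rate for S-836 is $5.71/m².
Duty = 1,915 × $5.71 = $10,934.65.
Total = $18,584.04 + $8,529.80 + $10,934.65 = $38,048.49.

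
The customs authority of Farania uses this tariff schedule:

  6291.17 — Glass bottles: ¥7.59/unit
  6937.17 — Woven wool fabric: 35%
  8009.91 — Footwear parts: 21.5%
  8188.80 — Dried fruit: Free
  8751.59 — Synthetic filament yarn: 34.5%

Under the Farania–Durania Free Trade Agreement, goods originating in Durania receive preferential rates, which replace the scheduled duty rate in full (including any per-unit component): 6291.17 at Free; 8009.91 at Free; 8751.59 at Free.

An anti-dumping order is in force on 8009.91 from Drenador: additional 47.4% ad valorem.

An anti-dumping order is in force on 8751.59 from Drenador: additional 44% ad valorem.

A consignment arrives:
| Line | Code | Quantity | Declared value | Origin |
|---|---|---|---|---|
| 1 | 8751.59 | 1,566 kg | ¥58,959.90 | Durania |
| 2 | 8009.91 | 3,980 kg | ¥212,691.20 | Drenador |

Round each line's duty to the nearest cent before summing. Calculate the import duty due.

Line 1 (8751.59, Durania, 1,566 kg, ¥58,959.90):
Base rate for 8751.59 is 34.5%.
Origin Durania qualifies under the Farania–Durania agreement and 8751.59 is covered: preferential rate Free applies instead.
The additional-duty order on 8751.59 targets Drenador, not Durania; it does not apply.
Duty = ¥58,959.90 × 0% = ¥0.00.
Line 2 (8009.91, Drenador, 3,980 kg, ¥212,691.20):
Base rate for 8009.91 is 21.5%.
8009.91 has an FTA preferential rate, but origin Drenador is not Durania; base rate stands.
Additional duty on 8009.91 from Drenador: +47.4%. Applied ad valorem rate: 21.5% + 47.4% = 68.9%.
Duty = ¥212,691.20 × 68.9% = ¥146,544.24.
Total = ¥0.00 + ¥146,544.24 = ¥146,544.24.

¥146,544.24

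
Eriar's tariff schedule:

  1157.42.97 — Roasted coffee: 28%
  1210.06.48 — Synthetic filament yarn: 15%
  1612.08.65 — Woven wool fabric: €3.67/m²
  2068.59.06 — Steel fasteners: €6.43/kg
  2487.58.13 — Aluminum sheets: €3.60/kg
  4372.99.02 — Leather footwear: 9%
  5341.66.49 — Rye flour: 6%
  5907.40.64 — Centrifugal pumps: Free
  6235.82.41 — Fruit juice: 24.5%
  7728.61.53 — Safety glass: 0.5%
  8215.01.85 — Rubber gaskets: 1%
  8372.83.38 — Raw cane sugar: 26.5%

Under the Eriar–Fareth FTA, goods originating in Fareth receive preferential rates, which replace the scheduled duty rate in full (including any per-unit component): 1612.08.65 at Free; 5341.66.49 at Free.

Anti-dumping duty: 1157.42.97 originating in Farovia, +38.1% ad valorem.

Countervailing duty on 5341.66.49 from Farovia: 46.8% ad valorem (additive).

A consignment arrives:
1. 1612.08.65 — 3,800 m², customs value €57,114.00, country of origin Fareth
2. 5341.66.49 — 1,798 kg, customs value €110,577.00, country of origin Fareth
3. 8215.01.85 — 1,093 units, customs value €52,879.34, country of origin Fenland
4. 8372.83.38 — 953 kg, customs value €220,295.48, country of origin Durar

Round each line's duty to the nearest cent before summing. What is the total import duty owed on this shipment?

Line 1 (1612.08.65, Fareth, 3,800 m², €57,114.00):
Base rate for 1612.08.65 is €3.67/m².
Origin Fareth qualifies under the Eriar–Fareth agreement and 1612.08.65 is covered: preferential rate Free applies instead.
Duty = €57,114.00 × 0% = €0.00.
Line 2 (5341.66.49, Fareth, 1,798 kg, €110,577.00):
Base rate for 5341.66.49 is 6%.
Origin Fareth qualifies under the Eriar–Fareth agreement and 5341.66.49 is covered: preferential rate Free applies instead.
The additional-duty order on 5341.66.49 targets Farovia, not Fareth; it does not apply.
Duty = €110,577.00 × 0% = €0.00.
Line 3 (8215.01.85, Fenland, 1,093 units, €52,879.34):
Base rate for 8215.01.85 is 1%.
Duty = €52,879.34 × 1% = €528.79.
Line 4 (8372.83.38, Durar, 953 kg, €220,295.48):
Base rate for 8372.83.38 is 26.5%.
Duty = €220,295.48 × 26.5% = €58,378.30.
Total = €0.00 + €0.00 + €528.79 + €58,378.30 = €58,907.09.

€58,907.09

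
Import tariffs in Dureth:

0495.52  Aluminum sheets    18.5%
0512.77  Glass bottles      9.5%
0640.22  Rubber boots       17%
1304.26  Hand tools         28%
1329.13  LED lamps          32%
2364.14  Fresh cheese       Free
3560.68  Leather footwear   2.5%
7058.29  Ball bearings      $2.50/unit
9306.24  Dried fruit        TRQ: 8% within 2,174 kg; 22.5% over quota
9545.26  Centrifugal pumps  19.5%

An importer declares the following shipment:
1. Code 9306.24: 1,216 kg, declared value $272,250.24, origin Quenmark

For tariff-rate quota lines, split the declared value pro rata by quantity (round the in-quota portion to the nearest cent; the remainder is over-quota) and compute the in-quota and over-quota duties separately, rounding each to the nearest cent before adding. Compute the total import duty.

Line 1 (9306.24, Quenmark, 1,216 kg, $272,250.24):
Code 9306.24 is under a tariff-rate quota (threshold 2,174 kg). Quantity 1,216 kg is within the quota, so the in-quota rate 8% applies to the full value.
Duty = $272,250.24 × 8% = $21,780.02.

$21,780.02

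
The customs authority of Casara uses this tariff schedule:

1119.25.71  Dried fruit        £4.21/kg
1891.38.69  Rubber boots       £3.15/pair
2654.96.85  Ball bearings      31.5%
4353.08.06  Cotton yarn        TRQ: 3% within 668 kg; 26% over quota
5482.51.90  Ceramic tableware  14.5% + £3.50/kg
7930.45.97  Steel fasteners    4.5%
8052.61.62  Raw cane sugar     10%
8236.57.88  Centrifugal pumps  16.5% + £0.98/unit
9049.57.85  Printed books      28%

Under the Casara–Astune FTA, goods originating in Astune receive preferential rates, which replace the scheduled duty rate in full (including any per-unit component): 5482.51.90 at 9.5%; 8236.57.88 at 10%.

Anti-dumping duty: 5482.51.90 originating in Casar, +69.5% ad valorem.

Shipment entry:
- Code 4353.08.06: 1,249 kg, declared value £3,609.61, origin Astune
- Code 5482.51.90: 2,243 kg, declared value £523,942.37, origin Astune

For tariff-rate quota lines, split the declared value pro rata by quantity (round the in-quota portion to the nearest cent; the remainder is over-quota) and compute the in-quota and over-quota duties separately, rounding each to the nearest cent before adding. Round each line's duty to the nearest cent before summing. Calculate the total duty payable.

£50,269.01

Line 1 (4353.08.06, Astune, 1,249 kg, £3,609.61):
Code 4353.08.06 is under a tariff-rate quota (threshold 668 kg). In-quota: 668 kg at 3%; over-quota: 581 kg at 26%.
Pro-rata value split: in-quota = £3,609.61 × 668/1,249 = £1,930.52; over-quota = £3,609.61 − £1,930.52 = £1,679.09.
In-quota duty = £1,930.52 × 3% = £57.92. Over-quota duty = £1,679.09 × 26% = £436.56.
Line duty = £57.92 + £436.56 = £494.48.
Line 2 (5482.51.90, Astune, 2,243 kg, £523,942.37):
Base rate for 5482.51.90 is 14.5% + £3.50/kg.
Origin Astune qualifies under the Casara–Astune agreement and 5482.51.90 is covered: preferential rate 9.5% applies instead.
The additional-duty order on 5482.51.90 targets Casar, not Astune; it does not apply.
Duty = £523,942.37 × 9.5% = £49,774.53.
Total = £494.48 + £49,774.53 = £50,269.01.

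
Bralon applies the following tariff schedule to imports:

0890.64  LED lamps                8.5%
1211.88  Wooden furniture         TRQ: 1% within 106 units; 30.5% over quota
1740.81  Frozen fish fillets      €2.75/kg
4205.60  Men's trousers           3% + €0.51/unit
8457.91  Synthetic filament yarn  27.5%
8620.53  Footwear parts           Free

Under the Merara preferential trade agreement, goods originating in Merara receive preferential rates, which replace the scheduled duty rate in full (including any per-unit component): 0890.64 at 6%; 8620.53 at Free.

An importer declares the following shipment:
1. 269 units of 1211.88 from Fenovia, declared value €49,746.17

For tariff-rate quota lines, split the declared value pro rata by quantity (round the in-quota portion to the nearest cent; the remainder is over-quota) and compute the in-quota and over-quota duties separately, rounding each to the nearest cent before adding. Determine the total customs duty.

€9,389.82

Line 1 (1211.88, Fenovia, 269 units, €49,746.17):
Code 1211.88 is under a tariff-rate quota (threshold 106 units). In-quota: 106 units at 1%; over-quota: 163 units at 30.5%.
Pro-rata value split: in-quota = €49,746.17 × 106/269 = €19,602.58; over-quota = €49,746.17 − €19,602.58 = €30,143.59.
In-quota duty = €19,602.58 × 1% = €196.03. Over-quota duty = €30,143.59 × 30.5% = €9,193.79.
Line duty = €196.03 + €9,193.79 = €9,389.82.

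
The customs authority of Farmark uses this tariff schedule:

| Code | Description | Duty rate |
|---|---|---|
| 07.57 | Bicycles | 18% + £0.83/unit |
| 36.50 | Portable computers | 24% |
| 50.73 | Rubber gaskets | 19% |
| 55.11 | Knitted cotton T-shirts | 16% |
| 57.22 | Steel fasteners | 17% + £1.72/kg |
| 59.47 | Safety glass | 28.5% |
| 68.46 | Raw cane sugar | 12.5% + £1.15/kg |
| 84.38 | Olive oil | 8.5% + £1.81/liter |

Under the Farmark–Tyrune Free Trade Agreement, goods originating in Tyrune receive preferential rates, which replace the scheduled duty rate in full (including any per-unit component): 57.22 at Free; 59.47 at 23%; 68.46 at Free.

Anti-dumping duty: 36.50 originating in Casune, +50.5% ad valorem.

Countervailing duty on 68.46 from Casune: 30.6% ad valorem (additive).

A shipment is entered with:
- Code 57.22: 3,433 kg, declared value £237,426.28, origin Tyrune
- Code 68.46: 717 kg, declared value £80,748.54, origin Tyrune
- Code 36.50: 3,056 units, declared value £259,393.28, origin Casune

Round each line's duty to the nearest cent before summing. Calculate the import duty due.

Line 1 (57.22, Tyrune, 3,433 kg, £237,426.28):
Base rate for 57.22 is 17% + £1.72/kg.
Origin Tyrune qualifies under the Farmark–Tyrune agreement and 57.22 is covered: preferential rate Free applies instead.
Duty = £237,426.28 × 0% = £0.00.
Line 2 (68.46, Tyrune, 717 kg, £80,748.54):
Base rate for 68.46 is 12.5% + £1.15/kg.
Origin Tyrune qualifies under the Farmark–Tyrune agreement and 68.46 is covered: preferential rate Free applies instead.
The additional-duty order on 68.46 targets Casune, not Tyrune; it does not apply.
Duty = £80,748.54 × 0% = £0.00.
Line 3 (36.50, Casune, 3,056 units, £259,393.28):
Base rate for 36.50 is 24%.
Additional duty on 36.50 from Casune: +50.5%. Applied ad valorem rate: 24% + 50.5% = 74.5%.
Duty = £259,393.28 × 74.5% = £193,247.99.
Total = £0.00 + £0.00 + £193,247.99 = £193,247.99.

£193,247.99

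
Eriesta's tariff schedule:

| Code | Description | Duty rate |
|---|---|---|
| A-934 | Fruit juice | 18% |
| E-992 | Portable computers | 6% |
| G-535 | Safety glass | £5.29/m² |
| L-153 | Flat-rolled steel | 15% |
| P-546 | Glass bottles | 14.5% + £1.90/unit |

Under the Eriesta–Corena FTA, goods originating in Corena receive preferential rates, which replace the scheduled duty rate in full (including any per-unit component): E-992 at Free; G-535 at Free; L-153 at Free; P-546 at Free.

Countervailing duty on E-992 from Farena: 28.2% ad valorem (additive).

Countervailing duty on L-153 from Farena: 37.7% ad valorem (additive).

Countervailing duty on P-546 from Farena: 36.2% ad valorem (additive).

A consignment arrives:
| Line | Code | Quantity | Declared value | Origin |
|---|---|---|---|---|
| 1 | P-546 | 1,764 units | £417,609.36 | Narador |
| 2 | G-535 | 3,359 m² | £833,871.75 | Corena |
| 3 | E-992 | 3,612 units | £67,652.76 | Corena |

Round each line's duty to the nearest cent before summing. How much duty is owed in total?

Line 1 (P-546, Narador, 1,764 units, £417,609.36):
Base rate for P-546 is 14.5% + £1.90/unit.
P-546 has an FTA preferential rate, but origin Narador is not Corena; base rate stands.
The additional-duty order on P-546 targets Farena, not Narador; it does not apply.
Duty = £417,609.36 × 14.5% + 1,764 × £1.90 = £63,904.96.
Line 2 (G-535, Corena, 3,359 m², £833,871.75):
Base rate for G-535 is £5.29/m².
Origin Corena qualifies under the Eriesta–Corena agreement and G-535 is covered: preferential rate Free applies instead.
Duty = £833,871.75 × 0% = £0.00.
Line 3 (E-992, Corena, 3,612 units, £67,652.76):
Base rate for E-992 is 6%.
Origin Corena qualifies under the Eriesta–Corena agreement and E-992 is covered: preferential rate Free applies instead.
The additional-duty order on E-992 targets Farena, not Corena; it does not apply.
Duty = £67,652.76 × 0% = £0.00.
Total = £63,904.96 + £0.00 + £0.00 = £63,904.96.

£63,904.96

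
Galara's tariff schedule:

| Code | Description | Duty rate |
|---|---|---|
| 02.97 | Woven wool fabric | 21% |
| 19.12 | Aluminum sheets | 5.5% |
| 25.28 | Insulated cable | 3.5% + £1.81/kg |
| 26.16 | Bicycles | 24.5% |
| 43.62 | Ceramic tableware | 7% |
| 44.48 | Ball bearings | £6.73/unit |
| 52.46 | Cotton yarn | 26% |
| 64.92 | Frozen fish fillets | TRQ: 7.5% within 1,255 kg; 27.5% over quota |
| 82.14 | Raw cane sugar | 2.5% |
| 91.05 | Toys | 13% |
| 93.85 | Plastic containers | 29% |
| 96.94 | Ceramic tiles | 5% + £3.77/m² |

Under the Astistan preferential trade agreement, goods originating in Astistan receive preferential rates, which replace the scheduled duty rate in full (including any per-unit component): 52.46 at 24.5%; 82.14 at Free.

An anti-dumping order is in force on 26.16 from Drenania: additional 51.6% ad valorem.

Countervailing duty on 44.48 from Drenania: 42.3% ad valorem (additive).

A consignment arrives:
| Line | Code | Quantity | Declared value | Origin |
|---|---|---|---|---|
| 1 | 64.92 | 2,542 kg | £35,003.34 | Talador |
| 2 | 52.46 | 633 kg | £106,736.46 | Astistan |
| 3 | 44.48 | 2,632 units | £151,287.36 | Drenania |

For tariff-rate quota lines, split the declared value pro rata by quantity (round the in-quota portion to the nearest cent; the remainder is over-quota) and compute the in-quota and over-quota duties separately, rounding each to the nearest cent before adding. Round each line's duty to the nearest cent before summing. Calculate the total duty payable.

Line 1 (64.92, Talador, 2,542 kg, £35,003.34):
Code 64.92 is under a tariff-rate quota (threshold 1,255 kg). In-quota: 1,255 kg at 7.5%; over-quota: 1,287 kg at 27.5%.
Pro-rata value split: in-quota = £35,003.34 × 1,255/2,542 = £17,281.35; over-quota = £35,003.34 − £17,281.35 = £17,721.99.
In-quota duty = £17,281.35 × 7.5% = £1,296.10. Over-quota duty = £17,721.99 × 27.5% = £4,873.55.
Line duty = £1,296.10 + £4,873.55 = £6,169.65.
Line 2 (52.46, Astistan, 633 kg, £106,736.46):
Base rate for 52.46 is 26%.
Origin Astistan qualifies under the Galara–Astistan agreement and 52.46 is covered: preferential rate 24.5% applies instead.
Duty = £106,736.46 × 24.5% = £26,150.43.
Line 3 (44.48, Drenania, 2,632 units, £151,287.36):
Base rate for 44.48 is £6.73/unit.
Additional duty on 44.48 from Drenania: +42.3% ad valorem. Applied ad valorem rate = 42.3%.
Duty = £151,287.36 × 42.3% + 2,632 × £6.73 = £81,707.91.
Total = £6,169.65 + £26,150.43 + £81,707.91 = £114,027.99.

£114,027.99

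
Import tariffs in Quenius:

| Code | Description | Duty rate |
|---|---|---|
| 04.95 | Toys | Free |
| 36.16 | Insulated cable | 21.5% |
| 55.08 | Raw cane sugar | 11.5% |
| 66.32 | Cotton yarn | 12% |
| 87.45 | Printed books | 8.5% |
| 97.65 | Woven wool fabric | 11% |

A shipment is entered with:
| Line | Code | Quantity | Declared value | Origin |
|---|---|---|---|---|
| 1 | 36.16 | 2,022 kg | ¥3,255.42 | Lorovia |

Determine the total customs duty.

Line 1 (36.16, Lorovia, 2,022 kg, ¥3,255.42):
Base rate for 36.16 is 21.5%.
Duty = ¥3,255.42 × 21.5% = ¥699.92.

¥699.92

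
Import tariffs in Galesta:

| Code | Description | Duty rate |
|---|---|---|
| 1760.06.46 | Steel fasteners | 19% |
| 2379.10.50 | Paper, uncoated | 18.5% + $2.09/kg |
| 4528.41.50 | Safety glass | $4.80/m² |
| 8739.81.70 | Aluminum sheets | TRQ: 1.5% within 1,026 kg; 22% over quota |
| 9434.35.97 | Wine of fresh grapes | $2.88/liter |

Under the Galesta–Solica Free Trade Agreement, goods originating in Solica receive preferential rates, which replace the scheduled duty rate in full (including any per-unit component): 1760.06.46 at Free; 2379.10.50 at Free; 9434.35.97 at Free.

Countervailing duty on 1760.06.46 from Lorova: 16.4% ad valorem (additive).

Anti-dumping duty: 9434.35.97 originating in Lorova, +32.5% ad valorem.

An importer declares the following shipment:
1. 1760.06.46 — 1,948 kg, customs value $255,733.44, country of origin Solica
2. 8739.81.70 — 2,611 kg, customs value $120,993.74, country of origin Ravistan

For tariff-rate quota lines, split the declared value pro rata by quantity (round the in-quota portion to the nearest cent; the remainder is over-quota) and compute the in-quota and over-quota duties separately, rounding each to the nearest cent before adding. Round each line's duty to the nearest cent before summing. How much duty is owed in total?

Line 1 (1760.06.46, Solica, 1,948 kg, $255,733.44):
Base rate for 1760.06.46 is 19%.
Origin Solica qualifies under the Galesta–Solica agreement and 1760.06.46 is covered: preferential rate Free applies instead.
The additional-duty order on 1760.06.46 targets Lorova, not Solica; it does not apply.
Duty = $255,733.44 × 0% = $0.00.
Line 2 (8739.81.70, Ravistan, 2,611 kg, $120,993.74):
Code 8739.81.70 is under a tariff-rate quota (threshold 1,026 kg). In-quota: 1,026 kg at 1.5%; over-quota: 1,585 kg at 22%.
Pro-rata value split: in-quota = $120,993.74 × 1,026/2,611 = $47,544.84; over-quota = $120,993.74 − $47,544.84 = $73,448.90.
In-quota duty = $47,544.84 × 1.5% = $713.17. Over-quota duty = $73,448.90 × 22% = $16,158.76.
Line duty = $713.17 + $16,158.76 = $16,871.93.
Total = $0.00 + $16,871.93 = $16,871.93.

$16,871.93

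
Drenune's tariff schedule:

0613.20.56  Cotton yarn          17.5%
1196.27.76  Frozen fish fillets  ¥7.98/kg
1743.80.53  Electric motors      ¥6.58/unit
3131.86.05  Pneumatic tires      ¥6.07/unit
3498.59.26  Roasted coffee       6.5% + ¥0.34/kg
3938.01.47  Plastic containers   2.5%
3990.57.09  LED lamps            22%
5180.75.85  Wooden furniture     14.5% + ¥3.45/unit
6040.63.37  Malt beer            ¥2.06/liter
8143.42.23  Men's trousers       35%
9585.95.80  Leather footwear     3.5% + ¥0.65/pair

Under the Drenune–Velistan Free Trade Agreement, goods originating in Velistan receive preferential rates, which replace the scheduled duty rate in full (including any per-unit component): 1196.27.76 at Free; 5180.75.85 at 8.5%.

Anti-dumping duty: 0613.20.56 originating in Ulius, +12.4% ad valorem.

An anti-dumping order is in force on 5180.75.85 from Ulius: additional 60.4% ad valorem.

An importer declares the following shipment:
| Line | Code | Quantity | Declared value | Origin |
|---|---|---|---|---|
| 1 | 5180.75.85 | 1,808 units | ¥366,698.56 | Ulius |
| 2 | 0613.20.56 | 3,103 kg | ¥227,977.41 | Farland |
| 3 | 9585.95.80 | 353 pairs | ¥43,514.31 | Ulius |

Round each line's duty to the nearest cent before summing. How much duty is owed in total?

Line 1 (5180.75.85, Ulius, 1,808 units, ¥366,698.56):
Base rate for 5180.75.85 is 14.5% + ¥3.45/unit.
5180.75.85 has an FTA preferential rate, but origin Ulius is not Velistan; base rate stands.
Additional duty on 5180.75.85 from Ulius: +60.4%. Applied ad valorem rate: 14.5% + 60.4% = 74.9%.
Duty = ¥366,698.56 × 74.9% + 1,808 × ¥3.45 = ¥280,894.82.
Line 2 (0613.20.56, Farland, 3,103 kg, ¥227,977.41):
Base rate for 0613.20.56 is 17.5%.
The additional-duty order on 0613.20.56 targets Ulius, not Farland; it does not apply.
Duty = ¥227,977.41 × 17.5% = ¥39,896.05.
Line 3 (9585.95.80, Ulius, 353 pairs, ¥43,514.31):
Base rate for 9585.95.80 is 3.5% + ¥0.65/pair.
Duty = ¥43,514.31 × 3.5% + 353 × ¥0.65 = ¥1,752.45.
Total = ¥280,894.82 + ¥39,896.05 + ¥1,752.45 = ¥322,543.32.

¥322,543.32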